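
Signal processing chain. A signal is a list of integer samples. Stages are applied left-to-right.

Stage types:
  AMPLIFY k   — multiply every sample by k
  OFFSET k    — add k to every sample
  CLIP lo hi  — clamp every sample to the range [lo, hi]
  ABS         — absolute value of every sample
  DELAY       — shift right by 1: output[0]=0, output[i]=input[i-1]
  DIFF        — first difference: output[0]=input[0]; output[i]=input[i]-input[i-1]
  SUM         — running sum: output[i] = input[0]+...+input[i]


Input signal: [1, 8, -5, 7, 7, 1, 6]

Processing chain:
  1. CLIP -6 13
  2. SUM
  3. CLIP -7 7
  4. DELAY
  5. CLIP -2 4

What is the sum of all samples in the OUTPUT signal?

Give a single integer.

Answer: 21

Derivation:
Input: [1, 8, -5, 7, 7, 1, 6]
Stage 1 (CLIP -6 13): clip(1,-6,13)=1, clip(8,-6,13)=8, clip(-5,-6,13)=-5, clip(7,-6,13)=7, clip(7,-6,13)=7, clip(1,-6,13)=1, clip(6,-6,13)=6 -> [1, 8, -5, 7, 7, 1, 6]
Stage 2 (SUM): sum[0..0]=1, sum[0..1]=9, sum[0..2]=4, sum[0..3]=11, sum[0..4]=18, sum[0..5]=19, sum[0..6]=25 -> [1, 9, 4, 11, 18, 19, 25]
Stage 3 (CLIP -7 7): clip(1,-7,7)=1, clip(9,-7,7)=7, clip(4,-7,7)=4, clip(11,-7,7)=7, clip(18,-7,7)=7, clip(19,-7,7)=7, clip(25,-7,7)=7 -> [1, 7, 4, 7, 7, 7, 7]
Stage 4 (DELAY): [0, 1, 7, 4, 7, 7, 7] = [0, 1, 7, 4, 7, 7, 7] -> [0, 1, 7, 4, 7, 7, 7]
Stage 5 (CLIP -2 4): clip(0,-2,4)=0, clip(1,-2,4)=1, clip(7,-2,4)=4, clip(4,-2,4)=4, clip(7,-2,4)=4, clip(7,-2,4)=4, clip(7,-2,4)=4 -> [0, 1, 4, 4, 4, 4, 4]
Output sum: 21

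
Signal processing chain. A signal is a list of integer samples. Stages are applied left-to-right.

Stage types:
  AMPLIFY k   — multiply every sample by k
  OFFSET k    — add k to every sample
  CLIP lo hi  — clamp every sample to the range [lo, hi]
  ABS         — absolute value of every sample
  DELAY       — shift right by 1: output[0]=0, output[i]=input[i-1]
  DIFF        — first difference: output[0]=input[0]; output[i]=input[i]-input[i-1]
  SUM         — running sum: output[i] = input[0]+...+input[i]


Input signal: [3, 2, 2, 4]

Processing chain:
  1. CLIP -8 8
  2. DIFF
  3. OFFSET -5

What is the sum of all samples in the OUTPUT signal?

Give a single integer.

Input: [3, 2, 2, 4]
Stage 1 (CLIP -8 8): clip(3,-8,8)=3, clip(2,-8,8)=2, clip(2,-8,8)=2, clip(4,-8,8)=4 -> [3, 2, 2, 4]
Stage 2 (DIFF): s[0]=3, 2-3=-1, 2-2=0, 4-2=2 -> [3, -1, 0, 2]
Stage 3 (OFFSET -5): 3+-5=-2, -1+-5=-6, 0+-5=-5, 2+-5=-3 -> [-2, -6, -5, -3]
Output sum: -16

Answer: -16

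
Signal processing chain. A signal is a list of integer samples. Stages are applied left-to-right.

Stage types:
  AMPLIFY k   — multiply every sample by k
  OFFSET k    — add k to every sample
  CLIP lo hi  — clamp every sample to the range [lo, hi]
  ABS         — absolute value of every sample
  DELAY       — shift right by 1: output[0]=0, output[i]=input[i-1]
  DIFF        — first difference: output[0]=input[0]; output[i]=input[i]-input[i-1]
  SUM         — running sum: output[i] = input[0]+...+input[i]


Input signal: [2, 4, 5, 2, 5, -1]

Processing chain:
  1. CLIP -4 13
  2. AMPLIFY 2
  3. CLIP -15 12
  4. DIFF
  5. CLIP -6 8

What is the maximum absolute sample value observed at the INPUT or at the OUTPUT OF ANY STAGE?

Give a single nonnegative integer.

Input: [2, 4, 5, 2, 5, -1] (max |s|=5)
Stage 1 (CLIP -4 13): clip(2,-4,13)=2, clip(4,-4,13)=4, clip(5,-4,13)=5, clip(2,-4,13)=2, clip(5,-4,13)=5, clip(-1,-4,13)=-1 -> [2, 4, 5, 2, 5, -1] (max |s|=5)
Stage 2 (AMPLIFY 2): 2*2=4, 4*2=8, 5*2=10, 2*2=4, 5*2=10, -1*2=-2 -> [4, 8, 10, 4, 10, -2] (max |s|=10)
Stage 3 (CLIP -15 12): clip(4,-15,12)=4, clip(8,-15,12)=8, clip(10,-15,12)=10, clip(4,-15,12)=4, clip(10,-15,12)=10, clip(-2,-15,12)=-2 -> [4, 8, 10, 4, 10, -2] (max |s|=10)
Stage 4 (DIFF): s[0]=4, 8-4=4, 10-8=2, 4-10=-6, 10-4=6, -2-10=-12 -> [4, 4, 2, -6, 6, -12] (max |s|=12)
Stage 5 (CLIP -6 8): clip(4,-6,8)=4, clip(4,-6,8)=4, clip(2,-6,8)=2, clip(-6,-6,8)=-6, clip(6,-6,8)=6, clip(-12,-6,8)=-6 -> [4, 4, 2, -6, 6, -6] (max |s|=6)
Overall max amplitude: 12

Answer: 12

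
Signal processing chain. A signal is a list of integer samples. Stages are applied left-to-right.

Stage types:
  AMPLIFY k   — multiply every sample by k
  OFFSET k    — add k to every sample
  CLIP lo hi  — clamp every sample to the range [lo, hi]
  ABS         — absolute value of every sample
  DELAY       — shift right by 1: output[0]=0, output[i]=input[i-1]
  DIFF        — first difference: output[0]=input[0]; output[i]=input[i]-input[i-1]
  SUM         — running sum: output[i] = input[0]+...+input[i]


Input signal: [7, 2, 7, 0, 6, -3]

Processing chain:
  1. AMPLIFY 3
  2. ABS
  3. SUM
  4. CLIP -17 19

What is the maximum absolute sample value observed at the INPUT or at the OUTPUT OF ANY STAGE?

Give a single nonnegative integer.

Answer: 75

Derivation:
Input: [7, 2, 7, 0, 6, -3] (max |s|=7)
Stage 1 (AMPLIFY 3): 7*3=21, 2*3=6, 7*3=21, 0*3=0, 6*3=18, -3*3=-9 -> [21, 6, 21, 0, 18, -9] (max |s|=21)
Stage 2 (ABS): |21|=21, |6|=6, |21|=21, |0|=0, |18|=18, |-9|=9 -> [21, 6, 21, 0, 18, 9] (max |s|=21)
Stage 3 (SUM): sum[0..0]=21, sum[0..1]=27, sum[0..2]=48, sum[0..3]=48, sum[0..4]=66, sum[0..5]=75 -> [21, 27, 48, 48, 66, 75] (max |s|=75)
Stage 4 (CLIP -17 19): clip(21,-17,19)=19, clip(27,-17,19)=19, clip(48,-17,19)=19, clip(48,-17,19)=19, clip(66,-17,19)=19, clip(75,-17,19)=19 -> [19, 19, 19, 19, 19, 19] (max |s|=19)
Overall max amplitude: 75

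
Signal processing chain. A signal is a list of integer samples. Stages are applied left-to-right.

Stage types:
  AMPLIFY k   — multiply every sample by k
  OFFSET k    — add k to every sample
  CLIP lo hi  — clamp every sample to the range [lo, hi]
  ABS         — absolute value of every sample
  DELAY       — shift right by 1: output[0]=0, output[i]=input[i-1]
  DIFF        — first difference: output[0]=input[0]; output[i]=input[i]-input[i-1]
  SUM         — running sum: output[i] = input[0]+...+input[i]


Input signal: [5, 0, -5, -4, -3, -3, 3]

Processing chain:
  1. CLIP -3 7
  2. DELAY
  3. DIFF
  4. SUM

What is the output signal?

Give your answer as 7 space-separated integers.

Answer: 0 5 0 -3 -3 -3 -3

Derivation:
Input: [5, 0, -5, -4, -3, -3, 3]
Stage 1 (CLIP -3 7): clip(5,-3,7)=5, clip(0,-3,7)=0, clip(-5,-3,7)=-3, clip(-4,-3,7)=-3, clip(-3,-3,7)=-3, clip(-3,-3,7)=-3, clip(3,-3,7)=3 -> [5, 0, -3, -3, -3, -3, 3]
Stage 2 (DELAY): [0, 5, 0, -3, -3, -3, -3] = [0, 5, 0, -3, -3, -3, -3] -> [0, 5, 0, -3, -3, -3, -3]
Stage 3 (DIFF): s[0]=0, 5-0=5, 0-5=-5, -3-0=-3, -3--3=0, -3--3=0, -3--3=0 -> [0, 5, -5, -3, 0, 0, 0]
Stage 4 (SUM): sum[0..0]=0, sum[0..1]=5, sum[0..2]=0, sum[0..3]=-3, sum[0..4]=-3, sum[0..5]=-3, sum[0..6]=-3 -> [0, 5, 0, -3, -3, -3, -3]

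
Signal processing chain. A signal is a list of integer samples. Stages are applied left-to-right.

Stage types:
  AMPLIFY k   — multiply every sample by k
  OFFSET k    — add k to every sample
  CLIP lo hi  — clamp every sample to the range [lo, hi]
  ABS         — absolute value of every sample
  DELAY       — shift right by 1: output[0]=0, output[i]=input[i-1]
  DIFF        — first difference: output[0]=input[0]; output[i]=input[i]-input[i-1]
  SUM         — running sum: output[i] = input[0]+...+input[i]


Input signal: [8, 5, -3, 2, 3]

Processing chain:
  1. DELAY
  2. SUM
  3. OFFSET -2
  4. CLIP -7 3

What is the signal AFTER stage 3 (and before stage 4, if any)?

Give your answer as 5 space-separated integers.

Answer: -2 6 11 8 10

Derivation:
Input: [8, 5, -3, 2, 3]
Stage 1 (DELAY): [0, 8, 5, -3, 2] = [0, 8, 5, -3, 2] -> [0, 8, 5, -3, 2]
Stage 2 (SUM): sum[0..0]=0, sum[0..1]=8, sum[0..2]=13, sum[0..3]=10, sum[0..4]=12 -> [0, 8, 13, 10, 12]
Stage 3 (OFFSET -2): 0+-2=-2, 8+-2=6, 13+-2=11, 10+-2=8, 12+-2=10 -> [-2, 6, 11, 8, 10]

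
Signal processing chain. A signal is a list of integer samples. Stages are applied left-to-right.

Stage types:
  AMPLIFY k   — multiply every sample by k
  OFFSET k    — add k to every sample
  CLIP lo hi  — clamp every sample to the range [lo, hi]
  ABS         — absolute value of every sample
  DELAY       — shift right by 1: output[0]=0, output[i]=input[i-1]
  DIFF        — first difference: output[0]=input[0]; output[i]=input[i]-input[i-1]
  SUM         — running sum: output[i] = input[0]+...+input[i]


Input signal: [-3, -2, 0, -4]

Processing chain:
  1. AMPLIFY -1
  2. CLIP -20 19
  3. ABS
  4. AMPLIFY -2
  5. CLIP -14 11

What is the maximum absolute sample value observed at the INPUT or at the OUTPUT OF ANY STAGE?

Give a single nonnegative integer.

Input: [-3, -2, 0, -4] (max |s|=4)
Stage 1 (AMPLIFY -1): -3*-1=3, -2*-1=2, 0*-1=0, -4*-1=4 -> [3, 2, 0, 4] (max |s|=4)
Stage 2 (CLIP -20 19): clip(3,-20,19)=3, clip(2,-20,19)=2, clip(0,-20,19)=0, clip(4,-20,19)=4 -> [3, 2, 0, 4] (max |s|=4)
Stage 3 (ABS): |3|=3, |2|=2, |0|=0, |4|=4 -> [3, 2, 0, 4] (max |s|=4)
Stage 4 (AMPLIFY -2): 3*-2=-6, 2*-2=-4, 0*-2=0, 4*-2=-8 -> [-6, -4, 0, -8] (max |s|=8)
Stage 5 (CLIP -14 11): clip(-6,-14,11)=-6, clip(-4,-14,11)=-4, clip(0,-14,11)=0, clip(-8,-14,11)=-8 -> [-6, -4, 0, -8] (max |s|=8)
Overall max amplitude: 8

Answer: 8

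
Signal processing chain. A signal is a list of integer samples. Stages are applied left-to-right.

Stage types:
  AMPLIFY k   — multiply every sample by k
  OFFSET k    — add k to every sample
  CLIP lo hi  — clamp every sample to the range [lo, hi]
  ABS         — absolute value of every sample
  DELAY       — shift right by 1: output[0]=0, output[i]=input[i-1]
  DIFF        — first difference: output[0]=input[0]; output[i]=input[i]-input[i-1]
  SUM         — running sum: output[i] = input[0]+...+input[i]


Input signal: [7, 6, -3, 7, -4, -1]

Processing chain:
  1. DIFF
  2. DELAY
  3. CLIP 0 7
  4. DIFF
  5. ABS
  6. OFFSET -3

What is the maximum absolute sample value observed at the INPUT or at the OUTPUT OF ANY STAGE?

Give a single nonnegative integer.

Input: [7, 6, -3, 7, -4, -1] (max |s|=7)
Stage 1 (DIFF): s[0]=7, 6-7=-1, -3-6=-9, 7--3=10, -4-7=-11, -1--4=3 -> [7, -1, -9, 10, -11, 3] (max |s|=11)
Stage 2 (DELAY): [0, 7, -1, -9, 10, -11] = [0, 7, -1, -9, 10, -11] -> [0, 7, -1, -9, 10, -11] (max |s|=11)
Stage 3 (CLIP 0 7): clip(0,0,7)=0, clip(7,0,7)=7, clip(-1,0,7)=0, clip(-9,0,7)=0, clip(10,0,7)=7, clip(-11,0,7)=0 -> [0, 7, 0, 0, 7, 0] (max |s|=7)
Stage 4 (DIFF): s[0]=0, 7-0=7, 0-7=-7, 0-0=0, 7-0=7, 0-7=-7 -> [0, 7, -7, 0, 7, -7] (max |s|=7)
Stage 5 (ABS): |0|=0, |7|=7, |-7|=7, |0|=0, |7|=7, |-7|=7 -> [0, 7, 7, 0, 7, 7] (max |s|=7)
Stage 6 (OFFSET -3): 0+-3=-3, 7+-3=4, 7+-3=4, 0+-3=-3, 7+-3=4, 7+-3=4 -> [-3, 4, 4, -3, 4, 4] (max |s|=4)
Overall max amplitude: 11

Answer: 11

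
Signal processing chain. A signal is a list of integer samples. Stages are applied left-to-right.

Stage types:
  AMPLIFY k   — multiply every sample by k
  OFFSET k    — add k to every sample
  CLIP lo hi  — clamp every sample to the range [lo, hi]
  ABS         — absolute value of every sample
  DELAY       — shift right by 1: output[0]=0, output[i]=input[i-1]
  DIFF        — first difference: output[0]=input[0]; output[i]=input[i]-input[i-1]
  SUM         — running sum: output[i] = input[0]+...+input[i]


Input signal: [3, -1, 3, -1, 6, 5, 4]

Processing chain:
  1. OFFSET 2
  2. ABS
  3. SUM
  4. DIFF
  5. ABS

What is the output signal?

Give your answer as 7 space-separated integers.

Answer: 5 1 5 1 8 7 6

Derivation:
Input: [3, -1, 3, -1, 6, 5, 4]
Stage 1 (OFFSET 2): 3+2=5, -1+2=1, 3+2=5, -1+2=1, 6+2=8, 5+2=7, 4+2=6 -> [5, 1, 5, 1, 8, 7, 6]
Stage 2 (ABS): |5|=5, |1|=1, |5|=5, |1|=1, |8|=8, |7|=7, |6|=6 -> [5, 1, 5, 1, 8, 7, 6]
Stage 3 (SUM): sum[0..0]=5, sum[0..1]=6, sum[0..2]=11, sum[0..3]=12, sum[0..4]=20, sum[0..5]=27, sum[0..6]=33 -> [5, 6, 11, 12, 20, 27, 33]
Stage 4 (DIFF): s[0]=5, 6-5=1, 11-6=5, 12-11=1, 20-12=8, 27-20=7, 33-27=6 -> [5, 1, 5, 1, 8, 7, 6]
Stage 5 (ABS): |5|=5, |1|=1, |5|=5, |1|=1, |8|=8, |7|=7, |6|=6 -> [5, 1, 5, 1, 8, 7, 6]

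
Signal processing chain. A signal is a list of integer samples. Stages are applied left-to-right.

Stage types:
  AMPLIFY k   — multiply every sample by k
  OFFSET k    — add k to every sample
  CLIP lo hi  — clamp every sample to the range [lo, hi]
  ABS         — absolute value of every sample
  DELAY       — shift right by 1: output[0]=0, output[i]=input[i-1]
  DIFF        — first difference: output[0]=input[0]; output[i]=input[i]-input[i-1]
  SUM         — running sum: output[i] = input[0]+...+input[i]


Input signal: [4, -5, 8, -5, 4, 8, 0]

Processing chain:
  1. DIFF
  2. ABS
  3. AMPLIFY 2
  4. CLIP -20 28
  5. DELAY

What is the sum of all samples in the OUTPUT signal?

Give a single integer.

Answer: 104

Derivation:
Input: [4, -5, 8, -5, 4, 8, 0]
Stage 1 (DIFF): s[0]=4, -5-4=-9, 8--5=13, -5-8=-13, 4--5=9, 8-4=4, 0-8=-8 -> [4, -9, 13, -13, 9, 4, -8]
Stage 2 (ABS): |4|=4, |-9|=9, |13|=13, |-13|=13, |9|=9, |4|=4, |-8|=8 -> [4, 9, 13, 13, 9, 4, 8]
Stage 3 (AMPLIFY 2): 4*2=8, 9*2=18, 13*2=26, 13*2=26, 9*2=18, 4*2=8, 8*2=16 -> [8, 18, 26, 26, 18, 8, 16]
Stage 4 (CLIP -20 28): clip(8,-20,28)=8, clip(18,-20,28)=18, clip(26,-20,28)=26, clip(26,-20,28)=26, clip(18,-20,28)=18, clip(8,-20,28)=8, clip(16,-20,28)=16 -> [8, 18, 26, 26, 18, 8, 16]
Stage 5 (DELAY): [0, 8, 18, 26, 26, 18, 8] = [0, 8, 18, 26, 26, 18, 8] -> [0, 8, 18, 26, 26, 18, 8]
Output sum: 104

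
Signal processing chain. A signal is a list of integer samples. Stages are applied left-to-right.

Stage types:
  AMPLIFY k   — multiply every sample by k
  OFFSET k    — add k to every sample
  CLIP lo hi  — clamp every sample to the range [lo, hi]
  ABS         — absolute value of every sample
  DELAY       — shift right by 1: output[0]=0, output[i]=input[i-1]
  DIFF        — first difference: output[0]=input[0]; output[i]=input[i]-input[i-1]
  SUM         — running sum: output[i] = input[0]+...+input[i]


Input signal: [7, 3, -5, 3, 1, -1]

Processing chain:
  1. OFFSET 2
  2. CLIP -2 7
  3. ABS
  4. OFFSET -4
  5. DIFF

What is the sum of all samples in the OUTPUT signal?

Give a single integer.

Answer: -3

Derivation:
Input: [7, 3, -5, 3, 1, -1]
Stage 1 (OFFSET 2): 7+2=9, 3+2=5, -5+2=-3, 3+2=5, 1+2=3, -1+2=1 -> [9, 5, -3, 5, 3, 1]
Stage 2 (CLIP -2 7): clip(9,-2,7)=7, clip(5,-2,7)=5, clip(-3,-2,7)=-2, clip(5,-2,7)=5, clip(3,-2,7)=3, clip(1,-2,7)=1 -> [7, 5, -2, 5, 3, 1]
Stage 3 (ABS): |7|=7, |5|=5, |-2|=2, |5|=5, |3|=3, |1|=1 -> [7, 5, 2, 5, 3, 1]
Stage 4 (OFFSET -4): 7+-4=3, 5+-4=1, 2+-4=-2, 5+-4=1, 3+-4=-1, 1+-4=-3 -> [3, 1, -2, 1, -1, -3]
Stage 5 (DIFF): s[0]=3, 1-3=-2, -2-1=-3, 1--2=3, -1-1=-2, -3--1=-2 -> [3, -2, -3, 3, -2, -2]
Output sum: -3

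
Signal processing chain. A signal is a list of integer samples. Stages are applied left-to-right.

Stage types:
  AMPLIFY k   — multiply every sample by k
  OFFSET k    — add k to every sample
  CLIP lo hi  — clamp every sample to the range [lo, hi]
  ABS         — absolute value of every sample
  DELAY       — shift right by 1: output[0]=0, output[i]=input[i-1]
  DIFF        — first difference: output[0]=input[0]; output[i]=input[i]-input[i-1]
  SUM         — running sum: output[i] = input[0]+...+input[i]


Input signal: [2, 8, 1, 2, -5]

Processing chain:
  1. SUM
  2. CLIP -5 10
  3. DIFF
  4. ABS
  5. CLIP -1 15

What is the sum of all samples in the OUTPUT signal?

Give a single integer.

Answer: 12

Derivation:
Input: [2, 8, 1, 2, -5]
Stage 1 (SUM): sum[0..0]=2, sum[0..1]=10, sum[0..2]=11, sum[0..3]=13, sum[0..4]=8 -> [2, 10, 11, 13, 8]
Stage 2 (CLIP -5 10): clip(2,-5,10)=2, clip(10,-5,10)=10, clip(11,-5,10)=10, clip(13,-5,10)=10, clip(8,-5,10)=8 -> [2, 10, 10, 10, 8]
Stage 3 (DIFF): s[0]=2, 10-2=8, 10-10=0, 10-10=0, 8-10=-2 -> [2, 8, 0, 0, -2]
Stage 4 (ABS): |2|=2, |8|=8, |0|=0, |0|=0, |-2|=2 -> [2, 8, 0, 0, 2]
Stage 5 (CLIP -1 15): clip(2,-1,15)=2, clip(8,-1,15)=8, clip(0,-1,15)=0, clip(0,-1,15)=0, clip(2,-1,15)=2 -> [2, 8, 0, 0, 2]
Output sum: 12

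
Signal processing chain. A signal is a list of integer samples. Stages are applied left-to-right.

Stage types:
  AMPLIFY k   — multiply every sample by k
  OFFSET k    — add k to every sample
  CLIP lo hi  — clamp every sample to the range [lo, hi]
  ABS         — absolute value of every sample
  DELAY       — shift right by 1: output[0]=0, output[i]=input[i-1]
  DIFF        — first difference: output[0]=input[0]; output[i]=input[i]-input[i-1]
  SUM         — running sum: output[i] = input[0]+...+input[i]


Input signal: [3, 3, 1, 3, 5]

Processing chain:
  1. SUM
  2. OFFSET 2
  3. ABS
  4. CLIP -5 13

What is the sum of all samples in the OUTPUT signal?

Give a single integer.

Input: [3, 3, 1, 3, 5]
Stage 1 (SUM): sum[0..0]=3, sum[0..1]=6, sum[0..2]=7, sum[0..3]=10, sum[0..4]=15 -> [3, 6, 7, 10, 15]
Stage 2 (OFFSET 2): 3+2=5, 6+2=8, 7+2=9, 10+2=12, 15+2=17 -> [5, 8, 9, 12, 17]
Stage 3 (ABS): |5|=5, |8|=8, |9|=9, |12|=12, |17|=17 -> [5, 8, 9, 12, 17]
Stage 4 (CLIP -5 13): clip(5,-5,13)=5, clip(8,-5,13)=8, clip(9,-5,13)=9, clip(12,-5,13)=12, clip(17,-5,13)=13 -> [5, 8, 9, 12, 13]
Output sum: 47

Answer: 47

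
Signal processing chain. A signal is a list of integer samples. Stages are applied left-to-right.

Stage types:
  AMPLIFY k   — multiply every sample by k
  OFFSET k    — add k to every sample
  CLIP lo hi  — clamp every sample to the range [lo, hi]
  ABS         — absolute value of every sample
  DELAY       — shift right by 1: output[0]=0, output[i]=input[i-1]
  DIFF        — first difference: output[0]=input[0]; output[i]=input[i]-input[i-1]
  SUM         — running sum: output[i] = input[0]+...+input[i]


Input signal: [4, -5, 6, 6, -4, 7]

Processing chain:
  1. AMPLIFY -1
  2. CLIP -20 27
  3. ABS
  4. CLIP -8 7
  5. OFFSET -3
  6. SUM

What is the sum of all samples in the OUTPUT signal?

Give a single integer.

Answer: 43

Derivation:
Input: [4, -5, 6, 6, -4, 7]
Stage 1 (AMPLIFY -1): 4*-1=-4, -5*-1=5, 6*-1=-6, 6*-1=-6, -4*-1=4, 7*-1=-7 -> [-4, 5, -6, -6, 4, -7]
Stage 2 (CLIP -20 27): clip(-4,-20,27)=-4, clip(5,-20,27)=5, clip(-6,-20,27)=-6, clip(-6,-20,27)=-6, clip(4,-20,27)=4, clip(-7,-20,27)=-7 -> [-4, 5, -6, -6, 4, -7]
Stage 3 (ABS): |-4|=4, |5|=5, |-6|=6, |-6|=6, |4|=4, |-7|=7 -> [4, 5, 6, 6, 4, 7]
Stage 4 (CLIP -8 7): clip(4,-8,7)=4, clip(5,-8,7)=5, clip(6,-8,7)=6, clip(6,-8,7)=6, clip(4,-8,7)=4, clip(7,-8,7)=7 -> [4, 5, 6, 6, 4, 7]
Stage 5 (OFFSET -3): 4+-3=1, 5+-3=2, 6+-3=3, 6+-3=3, 4+-3=1, 7+-3=4 -> [1, 2, 3, 3, 1, 4]
Stage 6 (SUM): sum[0..0]=1, sum[0..1]=3, sum[0..2]=6, sum[0..3]=9, sum[0..4]=10, sum[0..5]=14 -> [1, 3, 6, 9, 10, 14]
Output sum: 43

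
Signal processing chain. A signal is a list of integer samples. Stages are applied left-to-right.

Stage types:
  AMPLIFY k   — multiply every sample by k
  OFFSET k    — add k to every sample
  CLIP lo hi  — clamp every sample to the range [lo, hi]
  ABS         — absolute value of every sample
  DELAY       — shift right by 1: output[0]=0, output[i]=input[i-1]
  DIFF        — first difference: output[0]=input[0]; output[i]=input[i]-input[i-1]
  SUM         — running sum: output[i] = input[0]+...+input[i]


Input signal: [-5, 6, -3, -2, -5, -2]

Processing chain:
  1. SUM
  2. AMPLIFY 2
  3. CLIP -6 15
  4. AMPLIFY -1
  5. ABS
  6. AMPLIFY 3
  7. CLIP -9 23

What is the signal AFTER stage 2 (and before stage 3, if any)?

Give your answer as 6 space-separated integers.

Answer: -10 2 -4 -8 -18 -22

Derivation:
Input: [-5, 6, -3, -2, -5, -2]
Stage 1 (SUM): sum[0..0]=-5, sum[0..1]=1, sum[0..2]=-2, sum[0..3]=-4, sum[0..4]=-9, sum[0..5]=-11 -> [-5, 1, -2, -4, -9, -11]
Stage 2 (AMPLIFY 2): -5*2=-10, 1*2=2, -2*2=-4, -4*2=-8, -9*2=-18, -11*2=-22 -> [-10, 2, -4, -8, -18, -22]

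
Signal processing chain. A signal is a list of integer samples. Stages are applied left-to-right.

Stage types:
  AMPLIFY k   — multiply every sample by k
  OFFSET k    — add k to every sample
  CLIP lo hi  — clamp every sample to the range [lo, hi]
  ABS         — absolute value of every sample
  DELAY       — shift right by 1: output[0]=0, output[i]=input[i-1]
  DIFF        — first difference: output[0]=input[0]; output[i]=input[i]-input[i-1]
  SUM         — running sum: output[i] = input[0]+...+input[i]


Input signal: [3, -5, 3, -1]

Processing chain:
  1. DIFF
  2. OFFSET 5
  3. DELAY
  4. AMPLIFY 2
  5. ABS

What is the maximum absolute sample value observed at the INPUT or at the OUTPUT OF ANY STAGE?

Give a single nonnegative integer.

Answer: 26

Derivation:
Input: [3, -5, 3, -1] (max |s|=5)
Stage 1 (DIFF): s[0]=3, -5-3=-8, 3--5=8, -1-3=-4 -> [3, -8, 8, -4] (max |s|=8)
Stage 2 (OFFSET 5): 3+5=8, -8+5=-3, 8+5=13, -4+5=1 -> [8, -3, 13, 1] (max |s|=13)
Stage 3 (DELAY): [0, 8, -3, 13] = [0, 8, -3, 13] -> [0, 8, -3, 13] (max |s|=13)
Stage 4 (AMPLIFY 2): 0*2=0, 8*2=16, -3*2=-6, 13*2=26 -> [0, 16, -6, 26] (max |s|=26)
Stage 5 (ABS): |0|=0, |16|=16, |-6|=6, |26|=26 -> [0, 16, 6, 26] (max |s|=26)
Overall max amplitude: 26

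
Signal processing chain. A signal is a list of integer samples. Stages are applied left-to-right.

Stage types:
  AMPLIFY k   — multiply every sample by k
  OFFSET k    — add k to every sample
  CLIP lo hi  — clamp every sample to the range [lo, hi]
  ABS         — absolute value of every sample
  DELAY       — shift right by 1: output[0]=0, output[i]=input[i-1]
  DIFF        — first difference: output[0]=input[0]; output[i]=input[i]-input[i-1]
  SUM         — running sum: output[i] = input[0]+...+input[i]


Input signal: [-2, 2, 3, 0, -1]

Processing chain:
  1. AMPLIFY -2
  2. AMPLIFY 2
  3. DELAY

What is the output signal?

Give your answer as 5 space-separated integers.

Input: [-2, 2, 3, 0, -1]
Stage 1 (AMPLIFY -2): -2*-2=4, 2*-2=-4, 3*-2=-6, 0*-2=0, -1*-2=2 -> [4, -4, -6, 0, 2]
Stage 2 (AMPLIFY 2): 4*2=8, -4*2=-8, -6*2=-12, 0*2=0, 2*2=4 -> [8, -8, -12, 0, 4]
Stage 3 (DELAY): [0, 8, -8, -12, 0] = [0, 8, -8, -12, 0] -> [0, 8, -8, -12, 0]

Answer: 0 8 -8 -12 0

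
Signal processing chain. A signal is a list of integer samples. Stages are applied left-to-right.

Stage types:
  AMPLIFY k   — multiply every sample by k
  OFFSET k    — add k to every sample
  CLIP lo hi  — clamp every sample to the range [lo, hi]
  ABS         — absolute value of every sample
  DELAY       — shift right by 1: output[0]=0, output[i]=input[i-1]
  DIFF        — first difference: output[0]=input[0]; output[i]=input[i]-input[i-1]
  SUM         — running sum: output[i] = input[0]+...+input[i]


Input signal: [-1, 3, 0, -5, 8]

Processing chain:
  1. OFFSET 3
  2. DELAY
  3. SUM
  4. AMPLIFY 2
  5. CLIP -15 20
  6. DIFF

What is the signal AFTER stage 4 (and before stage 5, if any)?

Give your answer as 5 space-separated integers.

Answer: 0 4 16 22 18

Derivation:
Input: [-1, 3, 0, -5, 8]
Stage 1 (OFFSET 3): -1+3=2, 3+3=6, 0+3=3, -5+3=-2, 8+3=11 -> [2, 6, 3, -2, 11]
Stage 2 (DELAY): [0, 2, 6, 3, -2] = [0, 2, 6, 3, -2] -> [0, 2, 6, 3, -2]
Stage 3 (SUM): sum[0..0]=0, sum[0..1]=2, sum[0..2]=8, sum[0..3]=11, sum[0..4]=9 -> [0, 2, 8, 11, 9]
Stage 4 (AMPLIFY 2): 0*2=0, 2*2=4, 8*2=16, 11*2=22, 9*2=18 -> [0, 4, 16, 22, 18]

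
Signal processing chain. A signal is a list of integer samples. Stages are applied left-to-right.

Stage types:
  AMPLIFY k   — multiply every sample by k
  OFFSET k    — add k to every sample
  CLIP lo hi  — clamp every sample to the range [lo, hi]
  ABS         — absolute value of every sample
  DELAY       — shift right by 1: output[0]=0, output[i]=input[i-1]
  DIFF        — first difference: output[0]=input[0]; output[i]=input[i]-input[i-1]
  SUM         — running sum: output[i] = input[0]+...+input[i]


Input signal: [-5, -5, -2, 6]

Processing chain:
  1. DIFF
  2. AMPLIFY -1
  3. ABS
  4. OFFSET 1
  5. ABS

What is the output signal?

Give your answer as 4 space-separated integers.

Answer: 6 1 4 9

Derivation:
Input: [-5, -5, -2, 6]
Stage 1 (DIFF): s[0]=-5, -5--5=0, -2--5=3, 6--2=8 -> [-5, 0, 3, 8]
Stage 2 (AMPLIFY -1): -5*-1=5, 0*-1=0, 3*-1=-3, 8*-1=-8 -> [5, 0, -3, -8]
Stage 3 (ABS): |5|=5, |0|=0, |-3|=3, |-8|=8 -> [5, 0, 3, 8]
Stage 4 (OFFSET 1): 5+1=6, 0+1=1, 3+1=4, 8+1=9 -> [6, 1, 4, 9]
Stage 5 (ABS): |6|=6, |1|=1, |4|=4, |9|=9 -> [6, 1, 4, 9]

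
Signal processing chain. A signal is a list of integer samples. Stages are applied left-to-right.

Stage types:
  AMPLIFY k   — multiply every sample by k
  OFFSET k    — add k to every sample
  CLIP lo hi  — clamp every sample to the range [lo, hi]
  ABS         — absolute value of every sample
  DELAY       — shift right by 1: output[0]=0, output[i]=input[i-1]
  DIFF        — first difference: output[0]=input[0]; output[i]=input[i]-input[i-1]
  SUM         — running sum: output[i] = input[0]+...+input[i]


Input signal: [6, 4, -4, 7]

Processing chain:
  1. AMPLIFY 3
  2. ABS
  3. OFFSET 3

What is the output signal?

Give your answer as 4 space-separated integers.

Input: [6, 4, -4, 7]
Stage 1 (AMPLIFY 3): 6*3=18, 4*3=12, -4*3=-12, 7*3=21 -> [18, 12, -12, 21]
Stage 2 (ABS): |18|=18, |12|=12, |-12|=12, |21|=21 -> [18, 12, 12, 21]
Stage 3 (OFFSET 3): 18+3=21, 12+3=15, 12+3=15, 21+3=24 -> [21, 15, 15, 24]

Answer: 21 15 15 24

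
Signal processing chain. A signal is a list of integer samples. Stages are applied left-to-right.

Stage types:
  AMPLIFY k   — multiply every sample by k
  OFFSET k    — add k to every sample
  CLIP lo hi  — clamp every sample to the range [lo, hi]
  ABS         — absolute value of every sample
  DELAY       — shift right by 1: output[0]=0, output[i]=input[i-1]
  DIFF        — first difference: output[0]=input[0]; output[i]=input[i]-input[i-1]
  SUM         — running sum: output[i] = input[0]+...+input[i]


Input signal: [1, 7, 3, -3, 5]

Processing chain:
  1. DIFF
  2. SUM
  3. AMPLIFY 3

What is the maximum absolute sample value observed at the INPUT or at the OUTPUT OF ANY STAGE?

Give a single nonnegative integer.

Answer: 21

Derivation:
Input: [1, 7, 3, -3, 5] (max |s|=7)
Stage 1 (DIFF): s[0]=1, 7-1=6, 3-7=-4, -3-3=-6, 5--3=8 -> [1, 6, -4, -6, 8] (max |s|=8)
Stage 2 (SUM): sum[0..0]=1, sum[0..1]=7, sum[0..2]=3, sum[0..3]=-3, sum[0..4]=5 -> [1, 7, 3, -3, 5] (max |s|=7)
Stage 3 (AMPLIFY 3): 1*3=3, 7*3=21, 3*3=9, -3*3=-9, 5*3=15 -> [3, 21, 9, -9, 15] (max |s|=21)
Overall max amplitude: 21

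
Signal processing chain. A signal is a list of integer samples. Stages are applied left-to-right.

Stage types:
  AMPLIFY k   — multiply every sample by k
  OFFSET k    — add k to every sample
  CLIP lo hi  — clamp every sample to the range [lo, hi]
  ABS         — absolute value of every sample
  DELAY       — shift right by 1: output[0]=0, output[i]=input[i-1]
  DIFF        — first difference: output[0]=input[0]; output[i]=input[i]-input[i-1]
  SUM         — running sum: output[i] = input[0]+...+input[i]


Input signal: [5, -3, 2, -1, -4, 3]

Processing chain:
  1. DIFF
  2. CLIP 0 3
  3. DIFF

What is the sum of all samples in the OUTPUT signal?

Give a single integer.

Input: [5, -3, 2, -1, -4, 3]
Stage 1 (DIFF): s[0]=5, -3-5=-8, 2--3=5, -1-2=-3, -4--1=-3, 3--4=7 -> [5, -8, 5, -3, -3, 7]
Stage 2 (CLIP 0 3): clip(5,0,3)=3, clip(-8,0,3)=0, clip(5,0,3)=3, clip(-3,0,3)=0, clip(-3,0,3)=0, clip(7,0,3)=3 -> [3, 0, 3, 0, 0, 3]
Stage 3 (DIFF): s[0]=3, 0-3=-3, 3-0=3, 0-3=-3, 0-0=0, 3-0=3 -> [3, -3, 3, -3, 0, 3]
Output sum: 3

Answer: 3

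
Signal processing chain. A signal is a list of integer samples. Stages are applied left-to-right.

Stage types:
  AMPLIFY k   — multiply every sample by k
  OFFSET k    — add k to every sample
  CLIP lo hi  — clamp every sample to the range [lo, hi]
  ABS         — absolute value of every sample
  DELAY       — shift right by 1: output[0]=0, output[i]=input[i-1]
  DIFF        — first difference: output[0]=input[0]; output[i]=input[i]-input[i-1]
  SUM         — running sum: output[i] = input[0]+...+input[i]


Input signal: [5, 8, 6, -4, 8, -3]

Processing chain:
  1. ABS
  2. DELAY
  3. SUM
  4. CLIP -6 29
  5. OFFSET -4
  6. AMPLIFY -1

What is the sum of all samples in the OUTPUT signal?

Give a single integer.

Answer: -65

Derivation:
Input: [5, 8, 6, -4, 8, -3]
Stage 1 (ABS): |5|=5, |8|=8, |6|=6, |-4|=4, |8|=8, |-3|=3 -> [5, 8, 6, 4, 8, 3]
Stage 2 (DELAY): [0, 5, 8, 6, 4, 8] = [0, 5, 8, 6, 4, 8] -> [0, 5, 8, 6, 4, 8]
Stage 3 (SUM): sum[0..0]=0, sum[0..1]=5, sum[0..2]=13, sum[0..3]=19, sum[0..4]=23, sum[0..5]=31 -> [0, 5, 13, 19, 23, 31]
Stage 4 (CLIP -6 29): clip(0,-6,29)=0, clip(5,-6,29)=5, clip(13,-6,29)=13, clip(19,-6,29)=19, clip(23,-6,29)=23, clip(31,-6,29)=29 -> [0, 5, 13, 19, 23, 29]
Stage 5 (OFFSET -4): 0+-4=-4, 5+-4=1, 13+-4=9, 19+-4=15, 23+-4=19, 29+-4=25 -> [-4, 1, 9, 15, 19, 25]
Stage 6 (AMPLIFY -1): -4*-1=4, 1*-1=-1, 9*-1=-9, 15*-1=-15, 19*-1=-19, 25*-1=-25 -> [4, -1, -9, -15, -19, -25]
Output sum: -65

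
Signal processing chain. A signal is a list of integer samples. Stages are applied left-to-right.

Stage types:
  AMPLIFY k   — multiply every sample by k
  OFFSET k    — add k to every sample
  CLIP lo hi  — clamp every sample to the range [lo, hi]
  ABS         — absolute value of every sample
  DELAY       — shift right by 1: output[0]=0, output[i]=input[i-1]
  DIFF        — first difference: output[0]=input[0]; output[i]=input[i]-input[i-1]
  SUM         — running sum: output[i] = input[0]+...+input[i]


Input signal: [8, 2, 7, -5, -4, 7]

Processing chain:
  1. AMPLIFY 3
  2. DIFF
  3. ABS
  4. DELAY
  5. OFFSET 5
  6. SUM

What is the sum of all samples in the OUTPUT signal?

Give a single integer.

Input: [8, 2, 7, -5, -4, 7]
Stage 1 (AMPLIFY 3): 8*3=24, 2*3=6, 7*3=21, -5*3=-15, -4*3=-12, 7*3=21 -> [24, 6, 21, -15, -12, 21]
Stage 2 (DIFF): s[0]=24, 6-24=-18, 21-6=15, -15-21=-36, -12--15=3, 21--12=33 -> [24, -18, 15, -36, 3, 33]
Stage 3 (ABS): |24|=24, |-18|=18, |15|=15, |-36|=36, |3|=3, |33|=33 -> [24, 18, 15, 36, 3, 33]
Stage 4 (DELAY): [0, 24, 18, 15, 36, 3] = [0, 24, 18, 15, 36, 3] -> [0, 24, 18, 15, 36, 3]
Stage 5 (OFFSET 5): 0+5=5, 24+5=29, 18+5=23, 15+5=20, 36+5=41, 3+5=8 -> [5, 29, 23, 20, 41, 8]
Stage 6 (SUM): sum[0..0]=5, sum[0..1]=34, sum[0..2]=57, sum[0..3]=77, sum[0..4]=118, sum[0..5]=126 -> [5, 34, 57, 77, 118, 126]
Output sum: 417

Answer: 417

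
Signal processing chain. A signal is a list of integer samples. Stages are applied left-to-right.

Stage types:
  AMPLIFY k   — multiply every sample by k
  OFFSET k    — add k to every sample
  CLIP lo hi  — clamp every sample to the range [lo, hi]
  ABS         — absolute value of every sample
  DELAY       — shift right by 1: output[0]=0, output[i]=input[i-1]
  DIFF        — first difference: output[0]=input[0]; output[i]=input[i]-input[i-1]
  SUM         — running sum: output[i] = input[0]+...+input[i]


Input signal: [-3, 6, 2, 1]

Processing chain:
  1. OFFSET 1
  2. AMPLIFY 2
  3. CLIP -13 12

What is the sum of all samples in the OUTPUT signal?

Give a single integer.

Input: [-3, 6, 2, 1]
Stage 1 (OFFSET 1): -3+1=-2, 6+1=7, 2+1=3, 1+1=2 -> [-2, 7, 3, 2]
Stage 2 (AMPLIFY 2): -2*2=-4, 7*2=14, 3*2=6, 2*2=4 -> [-4, 14, 6, 4]
Stage 3 (CLIP -13 12): clip(-4,-13,12)=-4, clip(14,-13,12)=12, clip(6,-13,12)=6, clip(4,-13,12)=4 -> [-4, 12, 6, 4]
Output sum: 18

Answer: 18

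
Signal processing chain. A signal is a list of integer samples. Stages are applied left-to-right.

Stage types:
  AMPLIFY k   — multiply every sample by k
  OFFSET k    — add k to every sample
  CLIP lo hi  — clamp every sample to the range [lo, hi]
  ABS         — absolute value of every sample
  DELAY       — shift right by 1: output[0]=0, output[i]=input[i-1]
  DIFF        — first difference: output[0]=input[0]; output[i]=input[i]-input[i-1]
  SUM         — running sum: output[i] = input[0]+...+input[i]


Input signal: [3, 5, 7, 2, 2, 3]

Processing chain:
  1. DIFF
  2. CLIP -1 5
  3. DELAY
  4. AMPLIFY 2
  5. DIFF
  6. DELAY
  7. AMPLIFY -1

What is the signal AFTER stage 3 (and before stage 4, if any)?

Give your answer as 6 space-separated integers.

Answer: 0 3 2 2 -1 0

Derivation:
Input: [3, 5, 7, 2, 2, 3]
Stage 1 (DIFF): s[0]=3, 5-3=2, 7-5=2, 2-7=-5, 2-2=0, 3-2=1 -> [3, 2, 2, -5, 0, 1]
Stage 2 (CLIP -1 5): clip(3,-1,5)=3, clip(2,-1,5)=2, clip(2,-1,5)=2, clip(-5,-1,5)=-1, clip(0,-1,5)=0, clip(1,-1,5)=1 -> [3, 2, 2, -1, 0, 1]
Stage 3 (DELAY): [0, 3, 2, 2, -1, 0] = [0, 3, 2, 2, -1, 0] -> [0, 3, 2, 2, -1, 0]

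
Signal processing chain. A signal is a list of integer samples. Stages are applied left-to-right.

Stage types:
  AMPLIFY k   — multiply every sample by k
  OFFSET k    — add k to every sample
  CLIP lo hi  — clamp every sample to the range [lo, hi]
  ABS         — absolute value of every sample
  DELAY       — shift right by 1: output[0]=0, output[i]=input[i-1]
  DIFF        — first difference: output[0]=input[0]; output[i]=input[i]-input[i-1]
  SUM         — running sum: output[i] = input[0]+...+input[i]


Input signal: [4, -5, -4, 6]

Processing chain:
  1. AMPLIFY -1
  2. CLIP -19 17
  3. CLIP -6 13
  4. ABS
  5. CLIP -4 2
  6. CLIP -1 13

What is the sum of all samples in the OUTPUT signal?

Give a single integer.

Answer: 8

Derivation:
Input: [4, -5, -4, 6]
Stage 1 (AMPLIFY -1): 4*-1=-4, -5*-1=5, -4*-1=4, 6*-1=-6 -> [-4, 5, 4, -6]
Stage 2 (CLIP -19 17): clip(-4,-19,17)=-4, clip(5,-19,17)=5, clip(4,-19,17)=4, clip(-6,-19,17)=-6 -> [-4, 5, 4, -6]
Stage 3 (CLIP -6 13): clip(-4,-6,13)=-4, clip(5,-6,13)=5, clip(4,-6,13)=4, clip(-6,-6,13)=-6 -> [-4, 5, 4, -6]
Stage 4 (ABS): |-4|=4, |5|=5, |4|=4, |-6|=6 -> [4, 5, 4, 6]
Stage 5 (CLIP -4 2): clip(4,-4,2)=2, clip(5,-4,2)=2, clip(4,-4,2)=2, clip(6,-4,2)=2 -> [2, 2, 2, 2]
Stage 6 (CLIP -1 13): clip(2,-1,13)=2, clip(2,-1,13)=2, clip(2,-1,13)=2, clip(2,-1,13)=2 -> [2, 2, 2, 2]
Output sum: 8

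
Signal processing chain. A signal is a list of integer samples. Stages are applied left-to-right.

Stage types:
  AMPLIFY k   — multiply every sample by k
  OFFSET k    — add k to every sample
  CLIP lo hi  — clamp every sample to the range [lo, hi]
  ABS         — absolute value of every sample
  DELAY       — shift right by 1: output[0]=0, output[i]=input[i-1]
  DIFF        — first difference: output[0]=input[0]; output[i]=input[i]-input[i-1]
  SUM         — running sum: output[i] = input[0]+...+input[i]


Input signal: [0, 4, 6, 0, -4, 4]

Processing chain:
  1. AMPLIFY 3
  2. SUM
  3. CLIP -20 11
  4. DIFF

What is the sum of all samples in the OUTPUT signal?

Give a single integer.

Input: [0, 4, 6, 0, -4, 4]
Stage 1 (AMPLIFY 3): 0*3=0, 4*3=12, 6*3=18, 0*3=0, -4*3=-12, 4*3=12 -> [0, 12, 18, 0, -12, 12]
Stage 2 (SUM): sum[0..0]=0, sum[0..1]=12, sum[0..2]=30, sum[0..3]=30, sum[0..4]=18, sum[0..5]=30 -> [0, 12, 30, 30, 18, 30]
Stage 3 (CLIP -20 11): clip(0,-20,11)=0, clip(12,-20,11)=11, clip(30,-20,11)=11, clip(30,-20,11)=11, clip(18,-20,11)=11, clip(30,-20,11)=11 -> [0, 11, 11, 11, 11, 11]
Stage 4 (DIFF): s[0]=0, 11-0=11, 11-11=0, 11-11=0, 11-11=0, 11-11=0 -> [0, 11, 0, 0, 0, 0]
Output sum: 11

Answer: 11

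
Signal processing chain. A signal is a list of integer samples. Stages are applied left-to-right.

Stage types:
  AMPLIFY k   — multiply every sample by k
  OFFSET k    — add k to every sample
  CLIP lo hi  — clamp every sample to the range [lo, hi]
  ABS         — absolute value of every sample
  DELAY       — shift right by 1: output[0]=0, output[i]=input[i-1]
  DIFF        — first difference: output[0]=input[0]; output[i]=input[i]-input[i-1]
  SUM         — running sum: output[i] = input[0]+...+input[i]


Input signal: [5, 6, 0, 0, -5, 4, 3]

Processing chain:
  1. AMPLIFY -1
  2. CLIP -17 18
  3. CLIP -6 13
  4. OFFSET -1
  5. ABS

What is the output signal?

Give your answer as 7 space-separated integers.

Input: [5, 6, 0, 0, -5, 4, 3]
Stage 1 (AMPLIFY -1): 5*-1=-5, 6*-1=-6, 0*-1=0, 0*-1=0, -5*-1=5, 4*-1=-4, 3*-1=-3 -> [-5, -6, 0, 0, 5, -4, -3]
Stage 2 (CLIP -17 18): clip(-5,-17,18)=-5, clip(-6,-17,18)=-6, clip(0,-17,18)=0, clip(0,-17,18)=0, clip(5,-17,18)=5, clip(-4,-17,18)=-4, clip(-3,-17,18)=-3 -> [-5, -6, 0, 0, 5, -4, -3]
Stage 3 (CLIP -6 13): clip(-5,-6,13)=-5, clip(-6,-6,13)=-6, clip(0,-6,13)=0, clip(0,-6,13)=0, clip(5,-6,13)=5, clip(-4,-6,13)=-4, clip(-3,-6,13)=-3 -> [-5, -6, 0, 0, 5, -4, -3]
Stage 4 (OFFSET -1): -5+-1=-6, -6+-1=-7, 0+-1=-1, 0+-1=-1, 5+-1=4, -4+-1=-5, -3+-1=-4 -> [-6, -7, -1, -1, 4, -5, -4]
Stage 5 (ABS): |-6|=6, |-7|=7, |-1|=1, |-1|=1, |4|=4, |-5|=5, |-4|=4 -> [6, 7, 1, 1, 4, 5, 4]

Answer: 6 7 1 1 4 5 4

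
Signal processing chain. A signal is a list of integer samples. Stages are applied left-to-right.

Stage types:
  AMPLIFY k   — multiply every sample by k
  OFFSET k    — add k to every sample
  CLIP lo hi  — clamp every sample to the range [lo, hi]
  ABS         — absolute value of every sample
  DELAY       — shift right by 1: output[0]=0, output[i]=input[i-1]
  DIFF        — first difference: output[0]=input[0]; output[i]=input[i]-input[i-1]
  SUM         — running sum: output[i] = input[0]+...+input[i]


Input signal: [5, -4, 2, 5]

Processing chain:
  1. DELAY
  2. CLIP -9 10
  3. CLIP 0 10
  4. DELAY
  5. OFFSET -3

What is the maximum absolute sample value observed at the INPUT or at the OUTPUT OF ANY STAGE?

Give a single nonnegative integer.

Answer: 5

Derivation:
Input: [5, -4, 2, 5] (max |s|=5)
Stage 1 (DELAY): [0, 5, -4, 2] = [0, 5, -4, 2] -> [0, 5, -4, 2] (max |s|=5)
Stage 2 (CLIP -9 10): clip(0,-9,10)=0, clip(5,-9,10)=5, clip(-4,-9,10)=-4, clip(2,-9,10)=2 -> [0, 5, -4, 2] (max |s|=5)
Stage 3 (CLIP 0 10): clip(0,0,10)=0, clip(5,0,10)=5, clip(-4,0,10)=0, clip(2,0,10)=2 -> [0, 5, 0, 2] (max |s|=5)
Stage 4 (DELAY): [0, 0, 5, 0] = [0, 0, 5, 0] -> [0, 0, 5, 0] (max |s|=5)
Stage 5 (OFFSET -3): 0+-3=-3, 0+-3=-3, 5+-3=2, 0+-3=-3 -> [-3, -3, 2, -3] (max |s|=3)
Overall max amplitude: 5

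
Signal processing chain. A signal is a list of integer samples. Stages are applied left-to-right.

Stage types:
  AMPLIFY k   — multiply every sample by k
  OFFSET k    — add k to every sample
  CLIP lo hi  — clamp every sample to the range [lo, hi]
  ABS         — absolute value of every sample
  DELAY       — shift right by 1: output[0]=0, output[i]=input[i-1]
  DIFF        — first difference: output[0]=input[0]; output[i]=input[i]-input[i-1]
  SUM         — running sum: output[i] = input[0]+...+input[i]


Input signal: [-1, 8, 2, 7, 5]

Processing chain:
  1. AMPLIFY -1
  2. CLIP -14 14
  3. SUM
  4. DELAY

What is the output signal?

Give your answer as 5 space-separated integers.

Input: [-1, 8, 2, 7, 5]
Stage 1 (AMPLIFY -1): -1*-1=1, 8*-1=-8, 2*-1=-2, 7*-1=-7, 5*-1=-5 -> [1, -8, -2, -7, -5]
Stage 2 (CLIP -14 14): clip(1,-14,14)=1, clip(-8,-14,14)=-8, clip(-2,-14,14)=-2, clip(-7,-14,14)=-7, clip(-5,-14,14)=-5 -> [1, -8, -2, -7, -5]
Stage 3 (SUM): sum[0..0]=1, sum[0..1]=-7, sum[0..2]=-9, sum[0..3]=-16, sum[0..4]=-21 -> [1, -7, -9, -16, -21]
Stage 4 (DELAY): [0, 1, -7, -9, -16] = [0, 1, -7, -9, -16] -> [0, 1, -7, -9, -16]

Answer: 0 1 -7 -9 -16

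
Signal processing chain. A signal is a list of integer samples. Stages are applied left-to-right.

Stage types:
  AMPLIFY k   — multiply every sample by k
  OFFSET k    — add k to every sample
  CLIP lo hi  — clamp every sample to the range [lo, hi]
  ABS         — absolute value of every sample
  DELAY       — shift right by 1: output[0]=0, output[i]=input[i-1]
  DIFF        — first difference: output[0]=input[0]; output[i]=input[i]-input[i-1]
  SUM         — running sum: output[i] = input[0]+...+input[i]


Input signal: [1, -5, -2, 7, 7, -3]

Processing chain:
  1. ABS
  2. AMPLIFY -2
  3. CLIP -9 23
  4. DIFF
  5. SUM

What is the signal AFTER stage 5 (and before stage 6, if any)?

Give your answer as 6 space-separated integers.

Answer: -2 -9 -4 -9 -9 -6

Derivation:
Input: [1, -5, -2, 7, 7, -3]
Stage 1 (ABS): |1|=1, |-5|=5, |-2|=2, |7|=7, |7|=7, |-3|=3 -> [1, 5, 2, 7, 7, 3]
Stage 2 (AMPLIFY -2): 1*-2=-2, 5*-2=-10, 2*-2=-4, 7*-2=-14, 7*-2=-14, 3*-2=-6 -> [-2, -10, -4, -14, -14, -6]
Stage 3 (CLIP -9 23): clip(-2,-9,23)=-2, clip(-10,-9,23)=-9, clip(-4,-9,23)=-4, clip(-14,-9,23)=-9, clip(-14,-9,23)=-9, clip(-6,-9,23)=-6 -> [-2, -9, -4, -9, -9, -6]
Stage 4 (DIFF): s[0]=-2, -9--2=-7, -4--9=5, -9--4=-5, -9--9=0, -6--9=3 -> [-2, -7, 5, -5, 0, 3]
Stage 5 (SUM): sum[0..0]=-2, sum[0..1]=-9, sum[0..2]=-4, sum[0..3]=-9, sum[0..4]=-9, sum[0..5]=-6 -> [-2, -9, -4, -9, -9, -6]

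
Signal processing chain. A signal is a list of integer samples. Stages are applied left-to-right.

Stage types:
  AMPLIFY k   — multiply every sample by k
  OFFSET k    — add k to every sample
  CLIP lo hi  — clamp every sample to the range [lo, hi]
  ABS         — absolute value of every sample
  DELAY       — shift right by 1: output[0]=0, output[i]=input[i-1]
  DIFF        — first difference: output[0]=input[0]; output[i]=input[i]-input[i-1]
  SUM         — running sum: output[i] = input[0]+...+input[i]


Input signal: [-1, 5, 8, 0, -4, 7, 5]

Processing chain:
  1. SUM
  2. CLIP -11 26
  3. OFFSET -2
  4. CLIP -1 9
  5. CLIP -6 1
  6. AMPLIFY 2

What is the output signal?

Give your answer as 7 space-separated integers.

Answer: -2 2 2 2 2 2 2

Derivation:
Input: [-1, 5, 8, 0, -4, 7, 5]
Stage 1 (SUM): sum[0..0]=-1, sum[0..1]=4, sum[0..2]=12, sum[0..3]=12, sum[0..4]=8, sum[0..5]=15, sum[0..6]=20 -> [-1, 4, 12, 12, 8, 15, 20]
Stage 2 (CLIP -11 26): clip(-1,-11,26)=-1, clip(4,-11,26)=4, clip(12,-11,26)=12, clip(12,-11,26)=12, clip(8,-11,26)=8, clip(15,-11,26)=15, clip(20,-11,26)=20 -> [-1, 4, 12, 12, 8, 15, 20]
Stage 3 (OFFSET -2): -1+-2=-3, 4+-2=2, 12+-2=10, 12+-2=10, 8+-2=6, 15+-2=13, 20+-2=18 -> [-3, 2, 10, 10, 6, 13, 18]
Stage 4 (CLIP -1 9): clip(-3,-1,9)=-1, clip(2,-1,9)=2, clip(10,-1,9)=9, clip(10,-1,9)=9, clip(6,-1,9)=6, clip(13,-1,9)=9, clip(18,-1,9)=9 -> [-1, 2, 9, 9, 6, 9, 9]
Stage 5 (CLIP -6 1): clip(-1,-6,1)=-1, clip(2,-6,1)=1, clip(9,-6,1)=1, clip(9,-6,1)=1, clip(6,-6,1)=1, clip(9,-6,1)=1, clip(9,-6,1)=1 -> [-1, 1, 1, 1, 1, 1, 1]
Stage 6 (AMPLIFY 2): -1*2=-2, 1*2=2, 1*2=2, 1*2=2, 1*2=2, 1*2=2, 1*2=2 -> [-2, 2, 2, 2, 2, 2, 2]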